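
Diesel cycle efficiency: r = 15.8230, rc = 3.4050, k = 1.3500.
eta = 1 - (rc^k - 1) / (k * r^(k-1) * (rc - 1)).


r^(k-1) = 2.6288
rc^k = 5.2283
eta = 0.5046 = 50.4592%

50.4592%


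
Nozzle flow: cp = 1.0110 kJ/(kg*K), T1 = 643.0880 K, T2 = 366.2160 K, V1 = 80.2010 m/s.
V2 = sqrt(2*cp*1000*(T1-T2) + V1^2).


dT = 276.8720 K
2*cp*1000*dT = 559835.1840
V1^2 = 6432.2004
V2 = sqrt(566267.3844) = 752.5074 m/s

752.5074 m/s


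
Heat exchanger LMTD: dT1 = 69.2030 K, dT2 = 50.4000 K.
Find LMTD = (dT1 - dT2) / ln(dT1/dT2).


dT1/dT2 = 1.3731
ln(dT1/dT2) = 0.3171
LMTD = 18.8030 / 0.3171 = 59.3055 K

59.3055 K


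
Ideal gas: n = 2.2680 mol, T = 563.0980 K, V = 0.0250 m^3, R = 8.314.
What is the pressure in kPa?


P = nRT/V = 2.2680 * 8.314 * 563.0980 / 0.0250
= 10617.8615 / 0.0250 = 424714.4592 Pa = 424.7145 kPa

424.7145 kPa


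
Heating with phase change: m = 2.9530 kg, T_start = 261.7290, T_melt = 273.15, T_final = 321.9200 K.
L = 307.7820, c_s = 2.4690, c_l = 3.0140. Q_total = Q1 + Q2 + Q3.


Q1 (sensible, solid) = 2.9530 * 2.4690 * 11.4210 = 83.2700 kJ
Q2 (latent) = 2.9530 * 307.7820 = 908.8802 kJ
Q3 (sensible, liquid) = 2.9530 * 3.0140 * 48.7700 = 434.0697 kJ
Q_total = 1426.2199 kJ

1426.2199 kJ


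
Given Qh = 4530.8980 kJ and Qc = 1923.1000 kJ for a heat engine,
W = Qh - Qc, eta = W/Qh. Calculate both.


W = 4530.8980 - 1923.1000 = 2607.7980 kJ
eta = 2607.7980 / 4530.8980 = 0.5756 = 57.5559%

W = 2607.7980 kJ, eta = 57.5559%


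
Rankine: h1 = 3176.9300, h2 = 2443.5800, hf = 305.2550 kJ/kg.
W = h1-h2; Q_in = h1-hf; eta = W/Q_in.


W = 733.3500 kJ/kg
Q_in = 2871.6750 kJ/kg
eta = 0.2554 = 25.5374%

eta = 25.5374%


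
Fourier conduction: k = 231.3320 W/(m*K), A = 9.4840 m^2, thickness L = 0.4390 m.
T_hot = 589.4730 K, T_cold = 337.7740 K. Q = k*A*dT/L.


dT = 251.6990 K
Q = 231.3320 * 9.4840 * 251.6990 / 0.4390 = 1257894.5276 W

1257894.5276 W


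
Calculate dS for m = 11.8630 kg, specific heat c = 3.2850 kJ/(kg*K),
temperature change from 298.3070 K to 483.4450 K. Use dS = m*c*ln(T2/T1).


T2/T1 = 1.6206
ln(T2/T1) = 0.4828
dS = 11.8630 * 3.2850 * 0.4828 = 18.8153 kJ/K

18.8153 kJ/K


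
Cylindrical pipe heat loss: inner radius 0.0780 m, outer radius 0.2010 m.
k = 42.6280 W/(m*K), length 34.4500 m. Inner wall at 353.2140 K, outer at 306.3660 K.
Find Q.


dT = 46.8480 K
ln(ro/ri) = 0.9466
Q = 2*pi*42.6280*34.4500*46.8480 / 0.9466 = 456657.2999 W

456657.2999 W


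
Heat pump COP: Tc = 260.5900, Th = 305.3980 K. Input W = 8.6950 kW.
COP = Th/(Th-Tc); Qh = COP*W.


COP = 305.3980 / 44.8080 = 6.8157
Qh = 6.8157 * 8.6950 = 59.2625 kW

COP = 6.8157, Qh = 59.2625 kW


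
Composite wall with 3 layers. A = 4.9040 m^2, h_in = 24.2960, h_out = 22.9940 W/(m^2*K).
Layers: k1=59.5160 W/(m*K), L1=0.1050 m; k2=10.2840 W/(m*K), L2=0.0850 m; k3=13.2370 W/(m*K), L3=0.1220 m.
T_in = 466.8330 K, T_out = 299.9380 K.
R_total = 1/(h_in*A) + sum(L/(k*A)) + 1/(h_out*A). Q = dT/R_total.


R_conv_in = 1/(24.2960*4.9040) = 0.0084
R_1 = 0.1050/(59.5160*4.9040) = 0.0004
R_2 = 0.0850/(10.2840*4.9040) = 0.0017
R_3 = 0.1220/(13.2370*4.9040) = 0.0019
R_conv_out = 1/(22.9940*4.9040) = 0.0089
R_total = 0.0212 K/W
Q = 166.8950 / 0.0212 = 7877.7149 W

R_total = 0.0212 K/W, Q = 7877.7149 W


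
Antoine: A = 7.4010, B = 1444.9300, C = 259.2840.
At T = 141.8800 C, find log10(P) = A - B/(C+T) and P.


C+T = 401.1640
B/(C+T) = 3.6018
log10(P) = 7.4010 - 3.6018 = 3.7992
P = 10^3.7992 = 6297.3287 mmHg

6297.3287 mmHg


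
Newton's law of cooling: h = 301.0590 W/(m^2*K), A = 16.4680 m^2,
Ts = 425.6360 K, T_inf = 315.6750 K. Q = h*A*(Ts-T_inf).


dT = 109.9610 K
Q = 301.0590 * 16.4680 * 109.9610 = 545169.0016 W

545169.0016 W


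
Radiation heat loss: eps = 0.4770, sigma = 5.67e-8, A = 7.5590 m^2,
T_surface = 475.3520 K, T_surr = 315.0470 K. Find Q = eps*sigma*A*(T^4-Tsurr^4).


T^4 = 5.1058e+10
Tsurr^4 = 9.8515e+09
Q = 0.4770 * 5.67e-8 * 7.5590 * 4.1206e+10 = 8424.1996 W

8424.1996 W


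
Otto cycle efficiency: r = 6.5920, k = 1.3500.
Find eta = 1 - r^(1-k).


r^(k-1) = 1.9349
eta = 1 - 1/1.9349 = 0.4832 = 48.3174%

48.3174%


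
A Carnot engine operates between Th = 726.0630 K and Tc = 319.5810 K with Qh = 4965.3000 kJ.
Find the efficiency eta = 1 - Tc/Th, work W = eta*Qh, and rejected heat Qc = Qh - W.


eta = 1 - 319.5810/726.0630 = 0.5598
W = 0.5598 * 4965.3000 = 2779.7933 kJ
Qc = 4965.3000 - 2779.7933 = 2185.5067 kJ

eta = 55.9844%, W = 2779.7933 kJ, Qc = 2185.5067 kJ


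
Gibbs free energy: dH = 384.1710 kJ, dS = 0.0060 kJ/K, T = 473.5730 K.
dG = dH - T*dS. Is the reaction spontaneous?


T*dS = 473.5730 * 0.0060 = 2.8414 kJ
dG = 384.1710 - 2.8414 = 381.3296 kJ (non-spontaneous)

dG = 381.3296 kJ, non-spontaneous


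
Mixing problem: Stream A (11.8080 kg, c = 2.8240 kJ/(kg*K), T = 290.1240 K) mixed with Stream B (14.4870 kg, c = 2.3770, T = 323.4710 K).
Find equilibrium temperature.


num = 20813.3322
den = 67.7814
Tf = 307.0656 K

307.0656 K


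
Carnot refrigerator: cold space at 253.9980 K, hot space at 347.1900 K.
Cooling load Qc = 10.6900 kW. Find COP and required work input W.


COP = 253.9980 / 93.1920 = 2.7255
W = 10.6900 / 2.7255 = 3.9222 kW

COP = 2.7255, W = 3.9222 kW


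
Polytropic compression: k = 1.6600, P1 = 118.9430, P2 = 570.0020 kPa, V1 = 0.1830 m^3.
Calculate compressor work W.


(k-1)/k = 0.3976
(P2/P1)^exp = 1.8646
W = 2.5152 * 118.9430 * 0.1830 * (1.8646 - 1) = 47.3311 kJ

47.3311 kJ


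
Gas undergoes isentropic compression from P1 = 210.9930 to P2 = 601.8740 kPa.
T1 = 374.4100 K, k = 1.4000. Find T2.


(k-1)/k = 0.2857
(P2/P1)^exp = 1.3492
T2 = 374.4100 * 1.3492 = 505.1441 K

505.1441 K


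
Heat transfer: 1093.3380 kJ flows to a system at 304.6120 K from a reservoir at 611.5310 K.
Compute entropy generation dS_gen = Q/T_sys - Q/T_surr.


dS_sys = 1093.3380/304.6120 = 3.5893 kJ/K
dS_surr = -1093.3380/611.5310 = -1.7879 kJ/K
dS_gen = 3.5893 - 1.7879 = 1.8014 kJ/K (irreversible)

dS_gen = 1.8014 kJ/K, irreversible


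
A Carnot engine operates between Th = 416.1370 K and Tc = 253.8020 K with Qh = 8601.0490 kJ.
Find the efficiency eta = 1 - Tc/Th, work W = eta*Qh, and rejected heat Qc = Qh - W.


eta = 1 - 253.8020/416.1370 = 0.3901
W = 0.3901 * 8601.0490 = 3355.2683 kJ
Qc = 8601.0490 - 3355.2683 = 5245.7807 kJ

eta = 39.0100%, W = 3355.2683 kJ, Qc = 5245.7807 kJ


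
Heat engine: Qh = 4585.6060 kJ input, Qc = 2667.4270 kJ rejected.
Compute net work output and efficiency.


W = 4585.6060 - 2667.4270 = 1918.1790 kJ
eta = 1918.1790 / 4585.6060 = 0.4183 = 41.8304%

W = 1918.1790 kJ, eta = 41.8304%


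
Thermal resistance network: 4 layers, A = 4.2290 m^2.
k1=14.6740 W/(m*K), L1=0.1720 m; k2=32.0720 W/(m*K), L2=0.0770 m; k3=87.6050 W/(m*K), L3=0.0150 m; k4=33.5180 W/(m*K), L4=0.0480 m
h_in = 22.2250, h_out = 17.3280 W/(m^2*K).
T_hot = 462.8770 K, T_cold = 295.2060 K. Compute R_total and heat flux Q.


R_conv_in = 1/(22.2250*4.2290) = 0.0106
R_1 = 0.1720/(14.6740*4.2290) = 0.0028
R_2 = 0.0770/(32.0720*4.2290) = 0.0006
R_3 = 0.0150/(87.6050*4.2290) = 4.0488e-05
R_4 = 0.0480/(33.5180*4.2290) = 0.0003
R_conv_out = 1/(17.3280*4.2290) = 0.0136
R_total = 0.0280 K/W
Q = 167.6710 / 0.0280 = 5987.3404 W

R_total = 0.0280 K/W, Q = 5987.3404 W


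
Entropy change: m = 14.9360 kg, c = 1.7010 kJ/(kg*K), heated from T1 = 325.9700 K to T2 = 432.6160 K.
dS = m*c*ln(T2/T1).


T2/T1 = 1.3272
ln(T2/T1) = 0.2830
dS = 14.9360 * 1.7010 * 0.2830 = 7.1911 kJ/K

7.1911 kJ/K


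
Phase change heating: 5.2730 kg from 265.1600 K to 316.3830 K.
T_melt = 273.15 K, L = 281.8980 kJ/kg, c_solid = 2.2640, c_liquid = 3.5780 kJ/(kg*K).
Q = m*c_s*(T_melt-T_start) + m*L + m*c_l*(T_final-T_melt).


Q1 (sensible, solid) = 5.2730 * 2.2640 * 7.9900 = 95.3852 kJ
Q2 (latent) = 5.2730 * 281.8980 = 1486.4482 kJ
Q3 (sensible, liquid) = 5.2730 * 3.5780 * 43.2330 = 815.6681 kJ
Q_total = 2397.5015 kJ

2397.5015 kJ


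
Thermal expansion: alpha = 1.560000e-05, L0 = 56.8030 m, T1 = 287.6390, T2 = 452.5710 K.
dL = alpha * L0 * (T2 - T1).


dT = 164.9320 K
dL = 1.560000e-05 * 56.8030 * 164.9320 = 0.146151 m
L_final = 56.949151 m

dL = 0.146151 m


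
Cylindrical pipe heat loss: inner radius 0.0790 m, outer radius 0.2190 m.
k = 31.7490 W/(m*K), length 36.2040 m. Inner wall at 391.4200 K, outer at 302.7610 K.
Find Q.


dT = 88.6590 K
ln(ro/ri) = 1.0196
Q = 2*pi*31.7490*36.2040*88.6590 / 1.0196 = 627985.0527 W

627985.0527 W


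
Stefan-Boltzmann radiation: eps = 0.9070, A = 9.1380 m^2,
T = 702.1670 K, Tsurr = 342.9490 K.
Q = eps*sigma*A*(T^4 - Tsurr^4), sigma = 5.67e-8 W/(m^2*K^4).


T^4 = 2.4309e+11
Tsurr^4 = 1.3833e+10
Q = 0.9070 * 5.67e-8 * 9.1380 * 2.2925e+11 = 107735.3520 W

107735.3520 W


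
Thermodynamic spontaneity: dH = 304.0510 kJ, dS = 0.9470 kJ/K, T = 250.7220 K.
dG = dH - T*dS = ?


T*dS = 250.7220 * 0.9470 = 237.4337 kJ
dG = 304.0510 - 237.4337 = 66.6173 kJ (non-spontaneous)

dG = 66.6173 kJ, non-spontaneous


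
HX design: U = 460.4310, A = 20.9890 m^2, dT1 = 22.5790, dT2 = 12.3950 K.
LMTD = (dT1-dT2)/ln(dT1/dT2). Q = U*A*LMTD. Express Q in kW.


LMTD = 16.9811 K
Q = 460.4310 * 20.9890 * 16.9811 = 164104.6989 W = 164.1047 kW

164.1047 kW


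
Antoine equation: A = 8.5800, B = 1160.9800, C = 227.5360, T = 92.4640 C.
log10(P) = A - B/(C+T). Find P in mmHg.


C+T = 320.0000
B/(C+T) = 3.6281
log10(P) = 8.5800 - 3.6281 = 4.9519
P = 10^4.9519 = 89523.5921 mmHg

89523.5921 mmHg


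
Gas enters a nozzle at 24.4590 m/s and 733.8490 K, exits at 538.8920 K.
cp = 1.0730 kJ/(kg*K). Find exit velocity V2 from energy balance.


dT = 194.9570 K
2*cp*1000*dT = 418377.7220
V1^2 = 598.2427
V2 = sqrt(418975.9647) = 647.2835 m/s

647.2835 m/s


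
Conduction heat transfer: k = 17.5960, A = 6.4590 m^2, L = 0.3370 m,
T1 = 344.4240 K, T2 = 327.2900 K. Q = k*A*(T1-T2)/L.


dT = 17.1340 K
Q = 17.5960 * 6.4590 * 17.1340 / 0.3370 = 5778.4066 W

5778.4066 W


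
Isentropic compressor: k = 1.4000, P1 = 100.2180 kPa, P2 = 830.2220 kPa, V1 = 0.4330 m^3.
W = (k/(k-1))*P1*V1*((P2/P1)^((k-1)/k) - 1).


(k-1)/k = 0.2857
(P2/P1)^exp = 1.8296
W = 3.5000 * 100.2180 * 0.4330 * (1.8296 - 1) = 126.0003 kJ

126.0003 kJ


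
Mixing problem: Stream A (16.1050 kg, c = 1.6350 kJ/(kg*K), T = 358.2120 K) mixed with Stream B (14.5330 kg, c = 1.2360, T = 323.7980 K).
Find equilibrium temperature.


num = 15248.6368
den = 44.2945
Tf = 344.2560 K

344.2560 K


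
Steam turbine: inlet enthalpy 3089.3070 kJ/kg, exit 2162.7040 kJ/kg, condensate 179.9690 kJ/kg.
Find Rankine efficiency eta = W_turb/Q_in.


W = 926.6030 kJ/kg
Q_in = 2909.3380 kJ/kg
eta = 0.3185 = 31.8493%

eta = 31.8493%


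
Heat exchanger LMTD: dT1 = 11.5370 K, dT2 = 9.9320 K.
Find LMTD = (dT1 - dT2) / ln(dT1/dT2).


dT1/dT2 = 1.1616
ln(dT1/dT2) = 0.1498
LMTD = 1.6050 / 0.1498 = 10.7145 K

10.7145 K


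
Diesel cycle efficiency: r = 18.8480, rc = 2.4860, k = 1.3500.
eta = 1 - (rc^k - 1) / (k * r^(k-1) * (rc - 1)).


r^(k-1) = 2.7947
rc^k = 3.4192
eta = 0.5685 = 56.8502%

56.8502%


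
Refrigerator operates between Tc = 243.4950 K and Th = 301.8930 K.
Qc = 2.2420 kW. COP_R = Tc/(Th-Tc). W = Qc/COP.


COP = 243.4950 / 58.3980 = 4.1696
W = 2.2420 / 4.1696 = 0.5377 kW

COP = 4.1696, W = 0.5377 kW


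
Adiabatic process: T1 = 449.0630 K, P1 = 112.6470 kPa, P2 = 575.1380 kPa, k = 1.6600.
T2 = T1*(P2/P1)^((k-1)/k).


(k-1)/k = 0.3976
(P2/P1)^exp = 1.9121
T2 = 449.0630 * 1.9121 = 858.6617 K

858.6617 K


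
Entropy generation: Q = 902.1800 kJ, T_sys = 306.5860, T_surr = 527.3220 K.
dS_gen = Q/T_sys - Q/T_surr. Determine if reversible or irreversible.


dS_sys = 902.1800/306.5860 = 2.9427 kJ/K
dS_surr = -902.1800/527.3220 = -1.7109 kJ/K
dS_gen = 2.9427 - 1.7109 = 1.2318 kJ/K (irreversible)

dS_gen = 1.2318 kJ/K, irreversible


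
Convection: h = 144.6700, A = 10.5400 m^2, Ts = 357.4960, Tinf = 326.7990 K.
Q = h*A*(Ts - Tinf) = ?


dT = 30.6970 K
Q = 144.6700 * 10.5400 * 30.6970 = 46807.4548 W

46807.4548 W


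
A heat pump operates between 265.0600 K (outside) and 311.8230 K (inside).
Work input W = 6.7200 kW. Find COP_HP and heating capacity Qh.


COP = 311.8230 / 46.7630 = 6.6682
Qh = 6.6682 * 6.7200 = 44.8100 kW

COP = 6.6682, Qh = 44.8100 kW


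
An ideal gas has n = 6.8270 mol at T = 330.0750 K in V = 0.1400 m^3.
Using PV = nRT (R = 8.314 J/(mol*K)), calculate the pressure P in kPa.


P = nRT/V = 6.8270 * 8.314 * 330.0750 / 0.1400
= 18734.9507 / 0.1400 = 133821.0765 Pa = 133.8211 kPa

133.8211 kPa


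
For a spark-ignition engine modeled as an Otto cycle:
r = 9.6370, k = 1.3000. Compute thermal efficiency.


r^(k-1) = 1.9733
eta = 1 - 1/1.9733 = 0.4932 = 49.3222%

49.3222%


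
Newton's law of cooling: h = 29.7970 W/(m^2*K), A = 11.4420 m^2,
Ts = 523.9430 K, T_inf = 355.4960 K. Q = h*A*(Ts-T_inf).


dT = 168.4470 K
Q = 29.7970 * 11.4420 * 168.4470 = 57429.8610 W

57429.8610 W


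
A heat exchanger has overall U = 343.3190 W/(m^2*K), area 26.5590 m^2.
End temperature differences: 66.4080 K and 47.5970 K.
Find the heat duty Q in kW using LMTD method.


LMTD = 56.4814 K
Q = 343.3190 * 26.5590 * 56.4814 = 515009.0678 W = 515.0091 kW

515.0091 kW


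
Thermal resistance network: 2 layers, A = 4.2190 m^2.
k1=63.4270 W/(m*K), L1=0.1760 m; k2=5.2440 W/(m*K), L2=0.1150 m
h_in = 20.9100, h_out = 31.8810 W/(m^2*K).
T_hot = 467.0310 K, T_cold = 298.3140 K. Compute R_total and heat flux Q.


R_conv_in = 1/(20.9100*4.2190) = 0.0113
R_1 = 0.1760/(63.4270*4.2190) = 0.0007
R_2 = 0.1150/(5.2440*4.2190) = 0.0052
R_conv_out = 1/(31.8810*4.2190) = 0.0074
R_total = 0.0246 K/W
Q = 168.7170 / 0.0246 = 6851.2905 W

R_total = 0.0246 K/W, Q = 6851.2905 W


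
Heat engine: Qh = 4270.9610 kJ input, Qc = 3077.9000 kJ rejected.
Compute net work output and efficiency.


W = 4270.9610 - 3077.9000 = 1193.0610 kJ
eta = 1193.0610 / 4270.9610 = 0.2793 = 27.9343%

W = 1193.0610 kJ, eta = 27.9343%


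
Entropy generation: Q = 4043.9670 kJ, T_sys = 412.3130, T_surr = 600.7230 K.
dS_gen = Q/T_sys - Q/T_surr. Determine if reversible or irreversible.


dS_sys = 4043.9670/412.3130 = 9.8080 kJ/K
dS_surr = -4043.9670/600.7230 = -6.7318 kJ/K
dS_gen = 9.8080 - 6.7318 = 3.0762 kJ/K (irreversible)

dS_gen = 3.0762 kJ/K, irreversible


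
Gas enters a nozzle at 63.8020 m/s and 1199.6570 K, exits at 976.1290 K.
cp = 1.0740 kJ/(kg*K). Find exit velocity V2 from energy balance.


dT = 223.5280 K
2*cp*1000*dT = 480138.1440
V1^2 = 4070.6952
V2 = sqrt(484208.8392) = 695.8512 m/s

695.8512 m/s


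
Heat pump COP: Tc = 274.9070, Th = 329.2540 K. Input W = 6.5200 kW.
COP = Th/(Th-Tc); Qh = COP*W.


COP = 329.2540 / 54.3470 = 6.0584
Qh = 6.0584 * 6.5200 = 39.5005 kW

COP = 6.0584, Qh = 39.5005 kW


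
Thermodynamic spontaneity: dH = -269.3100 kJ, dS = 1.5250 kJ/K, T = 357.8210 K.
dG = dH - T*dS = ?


T*dS = 357.8210 * 1.5250 = 545.6770 kJ
dG = -269.3100 - 545.6770 = -814.9870 kJ (spontaneous)

dG = -814.9870 kJ, spontaneous


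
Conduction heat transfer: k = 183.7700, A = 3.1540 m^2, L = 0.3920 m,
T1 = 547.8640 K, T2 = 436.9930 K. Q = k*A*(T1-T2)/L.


dT = 110.8710 K
Q = 183.7700 * 3.1540 * 110.8710 / 0.3920 = 163933.6852 W

163933.6852 W


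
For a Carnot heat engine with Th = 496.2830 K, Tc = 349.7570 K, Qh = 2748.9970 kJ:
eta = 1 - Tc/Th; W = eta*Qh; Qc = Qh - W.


eta = 1 - 349.7570/496.2830 = 0.2952
W = 0.2952 * 2748.9970 = 811.6327 kJ
Qc = 2748.9970 - 811.6327 = 1937.3643 kJ

eta = 29.5247%, W = 811.6327 kJ, Qc = 1937.3643 kJ


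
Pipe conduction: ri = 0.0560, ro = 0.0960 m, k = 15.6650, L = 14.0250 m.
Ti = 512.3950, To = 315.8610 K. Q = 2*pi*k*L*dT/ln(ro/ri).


dT = 196.5340 K
ln(ro/ri) = 0.5390
Q = 2*pi*15.6650*14.0250*196.5340 / 0.5390 = 503343.9873 W

503343.9873 W


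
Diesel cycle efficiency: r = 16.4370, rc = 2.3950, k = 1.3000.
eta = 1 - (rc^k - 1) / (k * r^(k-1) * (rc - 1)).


r^(k-1) = 2.3160
rc^k = 3.1124
eta = 0.4971 = 49.7062%

49.7062%


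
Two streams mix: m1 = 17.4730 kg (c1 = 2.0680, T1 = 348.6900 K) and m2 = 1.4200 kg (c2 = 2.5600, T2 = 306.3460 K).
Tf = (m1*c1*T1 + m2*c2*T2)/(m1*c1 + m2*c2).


num = 13713.2506
den = 39.7694
Tf = 344.8195 K

344.8195 K


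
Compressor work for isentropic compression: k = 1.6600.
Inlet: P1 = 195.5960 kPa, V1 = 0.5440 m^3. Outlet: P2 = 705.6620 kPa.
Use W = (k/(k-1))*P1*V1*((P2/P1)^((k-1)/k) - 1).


(k-1)/k = 0.3976
(P2/P1)^exp = 1.6655
W = 2.5152 * 195.5960 * 0.5440 * (1.6655 - 1) = 178.1105 kJ

178.1105 kJ


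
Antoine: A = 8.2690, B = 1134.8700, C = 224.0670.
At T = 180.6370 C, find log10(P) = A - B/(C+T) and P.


C+T = 404.7040
B/(C+T) = 2.8042
log10(P) = 8.2690 - 2.8042 = 5.4648
P = 10^5.4648 = 291609.9673 mmHg

291609.9673 mmHg


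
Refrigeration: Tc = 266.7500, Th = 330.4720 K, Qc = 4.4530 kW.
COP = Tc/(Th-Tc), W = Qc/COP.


COP = 266.7500 / 63.7220 = 4.1862
W = 4.4530 / 4.1862 = 1.0637 kW

COP = 4.1862, W = 1.0637 kW


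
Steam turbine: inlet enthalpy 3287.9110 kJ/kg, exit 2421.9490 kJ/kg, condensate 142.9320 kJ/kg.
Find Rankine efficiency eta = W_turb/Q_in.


W = 865.9620 kJ/kg
Q_in = 3144.9790 kJ/kg
eta = 0.2753 = 27.5347%

eta = 27.5347%


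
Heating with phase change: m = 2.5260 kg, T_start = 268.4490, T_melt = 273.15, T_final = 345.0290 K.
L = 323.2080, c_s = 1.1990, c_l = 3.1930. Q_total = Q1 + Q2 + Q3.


Q1 (sensible, solid) = 2.5260 * 1.1990 * 4.7010 = 14.2378 kJ
Q2 (latent) = 2.5260 * 323.2080 = 816.4234 kJ
Q3 (sensible, liquid) = 2.5260 * 3.1930 * 71.8790 = 579.7414 kJ
Q_total = 1410.4026 kJ

1410.4026 kJ


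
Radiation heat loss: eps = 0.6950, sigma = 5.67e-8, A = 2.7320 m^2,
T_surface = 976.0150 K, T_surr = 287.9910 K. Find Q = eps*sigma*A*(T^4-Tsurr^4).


T^4 = 9.0746e+11
Tsurr^4 = 6.8788e+09
Q = 0.6950 * 5.67e-8 * 2.7320 * 9.0058e+11 = 96954.9259 W

96954.9259 W


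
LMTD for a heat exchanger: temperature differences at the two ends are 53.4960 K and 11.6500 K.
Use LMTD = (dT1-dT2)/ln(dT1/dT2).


dT1/dT2 = 4.5919
ln(dT1/dT2) = 1.5243
LMTD = 41.8460 / 1.5243 = 27.4526 K

27.4526 K


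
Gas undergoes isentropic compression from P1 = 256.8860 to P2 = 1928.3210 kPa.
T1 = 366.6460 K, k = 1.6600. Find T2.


(k-1)/k = 0.3976
(P2/P1)^exp = 2.2288
T2 = 366.6460 * 2.2288 = 817.1711 K

817.1711 K


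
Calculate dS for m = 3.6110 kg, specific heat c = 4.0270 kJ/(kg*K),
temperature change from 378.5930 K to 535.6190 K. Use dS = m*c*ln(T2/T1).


T2/T1 = 1.4148
ln(T2/T1) = 0.3470
dS = 3.6110 * 4.0270 * 0.3470 = 5.0453 kJ/K

5.0453 kJ/K


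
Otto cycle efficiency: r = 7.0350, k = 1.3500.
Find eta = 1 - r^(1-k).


r^(k-1) = 1.9794
eta = 1 - 1/1.9794 = 0.4948 = 49.4807%

49.4807%


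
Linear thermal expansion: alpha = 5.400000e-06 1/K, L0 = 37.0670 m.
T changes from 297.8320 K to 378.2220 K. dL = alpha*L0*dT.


dT = 80.3900 K
dL = 5.400000e-06 * 37.0670 * 80.3900 = 0.016091 m
L_final = 37.083091 m

dL = 0.016091 m


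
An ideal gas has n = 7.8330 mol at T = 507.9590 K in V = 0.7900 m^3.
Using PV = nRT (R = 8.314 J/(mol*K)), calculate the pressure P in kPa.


P = nRT/V = 7.8330 * 8.314 * 507.9590 / 0.7900
= 33080.0994 / 0.7900 = 41873.5436 Pa = 41.8735 kPa

41.8735 kPa


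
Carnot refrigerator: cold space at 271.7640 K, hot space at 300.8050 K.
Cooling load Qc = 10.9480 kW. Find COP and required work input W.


COP = 271.7640 / 29.0410 = 9.3579
W = 10.9480 / 9.3579 = 1.1699 kW

COP = 9.3579, W = 1.1699 kW


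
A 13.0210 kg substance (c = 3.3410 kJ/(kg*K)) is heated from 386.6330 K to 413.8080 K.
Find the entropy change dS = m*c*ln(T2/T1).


T2/T1 = 1.0703
ln(T2/T1) = 0.0679
dS = 13.0210 * 3.3410 * 0.0679 = 2.9550 kJ/K

2.9550 kJ/K


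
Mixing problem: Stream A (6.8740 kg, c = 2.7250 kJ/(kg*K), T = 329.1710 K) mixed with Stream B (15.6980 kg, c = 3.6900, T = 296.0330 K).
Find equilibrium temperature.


num = 23313.8110
den = 76.6573
Tf = 304.1305 K

304.1305 K


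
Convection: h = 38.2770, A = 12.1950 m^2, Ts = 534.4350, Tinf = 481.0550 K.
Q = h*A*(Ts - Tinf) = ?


dT = 53.3800 K
Q = 38.2770 * 12.1950 * 53.3800 = 24917.1442 W

24917.1442 W


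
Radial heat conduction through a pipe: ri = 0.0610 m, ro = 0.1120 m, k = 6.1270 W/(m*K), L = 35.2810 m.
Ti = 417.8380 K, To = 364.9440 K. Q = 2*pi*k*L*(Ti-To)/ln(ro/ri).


dT = 52.8940 K
ln(ro/ri) = 0.6076
Q = 2*pi*6.1270*35.2810*52.8940 / 0.6076 = 118233.1898 W

118233.1898 W


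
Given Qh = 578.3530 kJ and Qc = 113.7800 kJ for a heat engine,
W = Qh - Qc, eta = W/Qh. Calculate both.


W = 578.3530 - 113.7800 = 464.5730 kJ
eta = 464.5730 / 578.3530 = 0.8033 = 80.3269%

W = 464.5730 kJ, eta = 80.3269%


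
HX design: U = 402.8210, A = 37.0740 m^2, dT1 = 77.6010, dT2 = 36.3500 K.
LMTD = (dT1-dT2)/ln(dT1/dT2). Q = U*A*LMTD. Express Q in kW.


LMTD = 54.3931 K
Q = 402.8210 * 37.0740 * 54.3931 = 812317.2203 W = 812.3172 kW

812.3172 kW


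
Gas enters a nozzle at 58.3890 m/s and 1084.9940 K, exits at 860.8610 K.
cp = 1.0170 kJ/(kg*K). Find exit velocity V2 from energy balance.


dT = 224.1330 K
2*cp*1000*dT = 455886.5220
V1^2 = 3409.2753
V2 = sqrt(459295.7973) = 677.7137 m/s

677.7137 m/s


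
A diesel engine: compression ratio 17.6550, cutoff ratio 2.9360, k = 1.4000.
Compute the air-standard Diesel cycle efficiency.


r^(k-1) = 3.1532
rc^k = 4.5171
eta = 0.5885 = 58.8469%

58.8469%


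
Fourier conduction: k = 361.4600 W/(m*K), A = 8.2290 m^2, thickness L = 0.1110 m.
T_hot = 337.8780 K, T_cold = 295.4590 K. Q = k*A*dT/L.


dT = 42.4190 K
Q = 361.4600 * 8.2290 * 42.4190 / 0.1110 = 1136697.1049 W

1136697.1049 W


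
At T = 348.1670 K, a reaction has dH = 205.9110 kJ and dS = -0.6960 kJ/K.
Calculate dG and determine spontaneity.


T*dS = 348.1670 * -0.6960 = -242.3242 kJ
dG = 205.9110 + 242.3242 = 448.2352 kJ (non-spontaneous)

dG = 448.2352 kJ, non-spontaneous


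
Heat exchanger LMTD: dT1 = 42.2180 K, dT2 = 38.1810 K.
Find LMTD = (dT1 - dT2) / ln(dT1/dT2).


dT1/dT2 = 1.1057
ln(dT1/dT2) = 0.1005
LMTD = 4.0370 / 0.1005 = 40.1657 K

40.1657 K


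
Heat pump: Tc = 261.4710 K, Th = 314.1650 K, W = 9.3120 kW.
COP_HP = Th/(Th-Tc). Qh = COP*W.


COP = 314.1650 / 52.6940 = 5.9621
Qh = 5.9621 * 9.3120 = 55.5187 kW

COP = 5.9621, Qh = 55.5187 kW


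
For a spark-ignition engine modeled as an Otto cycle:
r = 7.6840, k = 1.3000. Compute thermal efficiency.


r^(k-1) = 1.8436
eta = 1 - 1/1.8436 = 0.4576 = 45.7595%

45.7595%


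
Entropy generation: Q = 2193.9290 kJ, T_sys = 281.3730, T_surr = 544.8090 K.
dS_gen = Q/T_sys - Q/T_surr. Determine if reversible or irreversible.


dS_sys = 2193.9290/281.3730 = 7.7972 kJ/K
dS_surr = -2193.9290/544.8090 = -4.0270 kJ/K
dS_gen = 7.7972 - 4.0270 = 3.7703 kJ/K (irreversible)

dS_gen = 3.7703 kJ/K, irreversible


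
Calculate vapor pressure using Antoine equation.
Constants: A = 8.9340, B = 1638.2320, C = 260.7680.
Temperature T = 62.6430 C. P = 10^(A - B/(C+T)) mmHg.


C+T = 323.4110
B/(C+T) = 5.0655
log10(P) = 8.9340 - 5.0655 = 3.8685
P = 10^3.8685 = 7387.8803 mmHg

7387.8803 mmHg


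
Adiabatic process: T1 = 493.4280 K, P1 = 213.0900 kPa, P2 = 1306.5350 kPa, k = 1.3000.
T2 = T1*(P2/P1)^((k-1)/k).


(k-1)/k = 0.2308
(P2/P1)^exp = 1.5197
T2 = 493.4280 * 1.5197 = 749.8389 K

749.8389 K


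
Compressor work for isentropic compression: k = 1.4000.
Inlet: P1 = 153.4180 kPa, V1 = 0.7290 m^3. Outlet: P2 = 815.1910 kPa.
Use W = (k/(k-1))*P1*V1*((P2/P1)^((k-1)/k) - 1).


(k-1)/k = 0.2857
(P2/P1)^exp = 1.6116
W = 3.5000 * 153.4180 * 0.7290 * (1.6116 - 1) = 239.4012 kJ

239.4012 kJ


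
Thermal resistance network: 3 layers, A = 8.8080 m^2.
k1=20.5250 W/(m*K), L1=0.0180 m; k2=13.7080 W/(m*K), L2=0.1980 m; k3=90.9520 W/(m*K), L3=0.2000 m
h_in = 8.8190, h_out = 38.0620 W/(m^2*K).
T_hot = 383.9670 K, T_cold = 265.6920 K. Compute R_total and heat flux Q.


R_conv_in = 1/(8.8190*8.8080) = 0.0129
R_1 = 0.0180/(20.5250*8.8080) = 9.9566e-05
R_2 = 0.1980/(13.7080*8.8080) = 0.0016
R_3 = 0.2000/(90.9520*8.8080) = 0.0002
R_conv_out = 1/(38.0620*8.8080) = 0.0030
R_total = 0.0178 K/W
Q = 118.2750 / 0.0178 = 6627.6639 W

R_total = 0.0178 K/W, Q = 6627.6639 W


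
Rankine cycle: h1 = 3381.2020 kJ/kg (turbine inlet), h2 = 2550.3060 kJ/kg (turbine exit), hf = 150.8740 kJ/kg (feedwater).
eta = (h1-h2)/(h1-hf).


W = 830.8960 kJ/kg
Q_in = 3230.3280 kJ/kg
eta = 0.2572 = 25.7217%

eta = 25.7217%


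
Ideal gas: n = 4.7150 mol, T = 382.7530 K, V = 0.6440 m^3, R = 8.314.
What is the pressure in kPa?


P = nRT/V = 4.7150 * 8.314 * 382.7530 / 0.6440
= 15004.1128 / 0.6440 = 23298.3118 Pa = 23.2983 kPa

23.2983 kPa


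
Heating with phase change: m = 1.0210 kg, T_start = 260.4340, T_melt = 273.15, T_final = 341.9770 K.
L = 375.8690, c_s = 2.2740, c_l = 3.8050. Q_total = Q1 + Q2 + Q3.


Q1 (sensible, solid) = 1.0210 * 2.2740 * 12.7160 = 29.5234 kJ
Q2 (latent) = 1.0210 * 375.8690 = 383.7622 kJ
Q3 (sensible, liquid) = 1.0210 * 3.8050 * 68.8270 = 267.3864 kJ
Q_total = 680.6720 kJ

680.6720 kJ


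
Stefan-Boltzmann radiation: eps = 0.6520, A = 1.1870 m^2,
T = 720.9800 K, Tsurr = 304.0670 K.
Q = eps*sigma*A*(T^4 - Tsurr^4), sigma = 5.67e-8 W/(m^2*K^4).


T^4 = 2.7020e+11
Tsurr^4 = 8.5482e+09
Q = 0.6520 * 5.67e-8 * 1.1870 * 2.6166e+11 = 11481.8744 W

11481.8744 W


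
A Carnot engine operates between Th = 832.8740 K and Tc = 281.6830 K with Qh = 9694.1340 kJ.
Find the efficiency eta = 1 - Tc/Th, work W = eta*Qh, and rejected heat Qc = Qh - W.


eta = 1 - 281.6830/832.8740 = 0.6618
W = 0.6618 * 9694.1340 = 6415.5195 kJ
Qc = 9694.1340 - 6415.5195 = 3278.6145 kJ

eta = 66.1794%, W = 6415.5195 kJ, Qc = 3278.6145 kJ


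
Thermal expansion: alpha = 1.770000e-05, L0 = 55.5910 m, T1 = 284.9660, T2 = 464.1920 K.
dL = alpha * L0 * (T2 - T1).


dT = 179.2260 K
dL = 1.770000e-05 * 55.5910 * 179.2260 = 0.176351 m
L_final = 55.767351 m

dL = 0.176351 m


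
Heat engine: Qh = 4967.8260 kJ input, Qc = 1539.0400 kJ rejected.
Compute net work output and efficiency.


W = 4967.8260 - 1539.0400 = 3428.7860 kJ
eta = 3428.7860 / 4967.8260 = 0.6902 = 69.0198%

W = 3428.7860 kJ, eta = 69.0198%


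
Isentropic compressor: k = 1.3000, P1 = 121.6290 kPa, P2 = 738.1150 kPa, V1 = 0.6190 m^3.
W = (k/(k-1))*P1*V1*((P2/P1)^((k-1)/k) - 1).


(k-1)/k = 0.2308
(P2/P1)^exp = 1.5160
W = 4.3333 * 121.6290 * 0.6190 * (1.5160 - 1) = 168.3597 kJ

168.3597 kJ


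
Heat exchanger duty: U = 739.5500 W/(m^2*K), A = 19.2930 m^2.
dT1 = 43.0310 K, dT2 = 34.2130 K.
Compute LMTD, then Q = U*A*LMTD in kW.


LMTD = 38.4536 K
Q = 739.5500 * 19.2930 * 38.4536 = 548661.8354 W = 548.6618 kW

548.6618 kW


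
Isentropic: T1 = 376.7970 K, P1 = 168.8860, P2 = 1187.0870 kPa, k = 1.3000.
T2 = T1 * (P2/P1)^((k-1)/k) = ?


(k-1)/k = 0.2308
(P2/P1)^exp = 1.5683
T2 = 376.7970 * 1.5683 = 590.9399 K

590.9399 K


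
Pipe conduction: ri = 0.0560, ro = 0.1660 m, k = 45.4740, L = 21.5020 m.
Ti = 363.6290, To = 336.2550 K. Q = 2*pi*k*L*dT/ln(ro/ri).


dT = 27.3740 K
ln(ro/ri) = 1.0866
Q = 2*pi*45.4740*21.5020*27.3740 / 1.0866 = 154766.1639 W

154766.1639 W


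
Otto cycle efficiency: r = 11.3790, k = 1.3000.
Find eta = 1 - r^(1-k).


r^(k-1) = 2.0741
eta = 1 - 1/2.0741 = 0.5179 = 51.7865%

51.7865%


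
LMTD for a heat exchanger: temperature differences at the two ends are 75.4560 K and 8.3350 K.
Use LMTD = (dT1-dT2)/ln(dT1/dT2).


dT1/dT2 = 9.0529
ln(dT1/dT2) = 2.2031
LMTD = 67.1210 / 2.2031 = 30.4668 K

30.4668 K


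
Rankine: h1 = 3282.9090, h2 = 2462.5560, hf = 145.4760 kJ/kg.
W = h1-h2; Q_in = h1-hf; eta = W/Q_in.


W = 820.3530 kJ/kg
Q_in = 3137.4330 kJ/kg
eta = 0.2615 = 26.1473%

eta = 26.1473%


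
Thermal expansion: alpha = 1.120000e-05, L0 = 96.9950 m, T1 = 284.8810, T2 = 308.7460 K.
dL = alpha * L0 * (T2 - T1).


dT = 23.8650 K
dL = 1.120000e-05 * 96.9950 * 23.8650 = 0.025926 m
L_final = 97.020926 m

dL = 0.025926 m


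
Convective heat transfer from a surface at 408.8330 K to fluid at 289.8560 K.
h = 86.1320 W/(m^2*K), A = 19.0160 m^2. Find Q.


dT = 118.9770 K
Q = 86.1320 * 19.0160 * 118.9770 = 194870.7759 W

194870.7759 W


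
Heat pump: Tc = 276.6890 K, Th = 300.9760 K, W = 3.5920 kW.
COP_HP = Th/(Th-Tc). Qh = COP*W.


COP = 300.9760 / 24.2870 = 12.3925
Qh = 12.3925 * 3.5920 = 44.5138 kW

COP = 12.3925, Qh = 44.5138 kW


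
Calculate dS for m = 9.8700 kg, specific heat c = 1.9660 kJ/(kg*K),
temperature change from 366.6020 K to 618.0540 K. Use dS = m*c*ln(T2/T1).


T2/T1 = 1.6859
ln(T2/T1) = 0.5223
dS = 9.8700 * 1.9660 * 0.5223 = 10.1349 kJ/K

10.1349 kJ/K


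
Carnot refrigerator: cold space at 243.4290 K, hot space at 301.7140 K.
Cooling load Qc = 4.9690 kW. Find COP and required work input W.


COP = 243.4290 / 58.2850 = 4.1765
W = 4.9690 / 4.1765 = 1.1897 kW

COP = 4.1765, W = 1.1897 kW


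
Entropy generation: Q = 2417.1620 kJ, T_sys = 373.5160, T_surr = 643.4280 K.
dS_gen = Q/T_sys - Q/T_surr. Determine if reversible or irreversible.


dS_sys = 2417.1620/373.5160 = 6.4714 kJ/K
dS_surr = -2417.1620/643.4280 = -3.7567 kJ/K
dS_gen = 6.4714 - 3.7567 = 2.7147 kJ/K (irreversible)

dS_gen = 2.7147 kJ/K, irreversible


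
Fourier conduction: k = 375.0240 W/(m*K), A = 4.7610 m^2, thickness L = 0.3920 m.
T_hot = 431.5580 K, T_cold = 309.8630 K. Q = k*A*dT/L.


dT = 121.6950 K
Q = 375.0240 * 4.7610 * 121.6950 / 0.3920 = 554298.7653 W

554298.7653 W


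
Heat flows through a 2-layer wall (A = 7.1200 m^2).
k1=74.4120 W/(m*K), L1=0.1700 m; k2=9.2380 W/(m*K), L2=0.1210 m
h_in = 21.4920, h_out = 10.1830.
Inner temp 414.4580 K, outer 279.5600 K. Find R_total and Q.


R_conv_in = 1/(21.4920*7.1200) = 0.0065
R_1 = 0.1700/(74.4120*7.1200) = 0.0003
R_2 = 0.1210/(9.2380*7.1200) = 0.0018
R_conv_out = 1/(10.1830*7.1200) = 0.0138
R_total = 0.0225 K/W
Q = 134.8980 / 0.0225 = 5998.6690 W

R_total = 0.0225 K/W, Q = 5998.6690 W


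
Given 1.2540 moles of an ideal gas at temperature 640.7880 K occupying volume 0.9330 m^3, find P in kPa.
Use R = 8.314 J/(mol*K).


P = nRT/V = 1.2540 * 8.314 * 640.7880 / 0.9330
= 6680.6993 / 0.9330 = 7160.4494 Pa = 7.1604 kPa

7.1604 kPa


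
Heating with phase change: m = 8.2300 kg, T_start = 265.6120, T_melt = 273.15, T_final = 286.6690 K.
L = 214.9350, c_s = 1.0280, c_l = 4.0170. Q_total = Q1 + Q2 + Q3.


Q1 (sensible, solid) = 8.2300 * 1.0280 * 7.5380 = 63.7748 kJ
Q2 (latent) = 8.2300 * 214.9350 = 1768.9151 kJ
Q3 (sensible, liquid) = 8.2300 * 4.0170 * 13.5190 = 446.9369 kJ
Q_total = 2279.6268 kJ

2279.6268 kJ


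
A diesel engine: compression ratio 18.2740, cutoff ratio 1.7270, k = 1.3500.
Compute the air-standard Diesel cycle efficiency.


r^(k-1) = 2.7647
rc^k = 2.0910
eta = 0.5979 = 59.7934%

59.7934%


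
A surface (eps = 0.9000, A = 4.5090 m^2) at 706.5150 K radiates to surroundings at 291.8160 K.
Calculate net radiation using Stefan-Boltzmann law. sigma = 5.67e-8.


T^4 = 2.4916e+11
Tsurr^4 = 7.2516e+09
Q = 0.9000 * 5.67e-8 * 4.5090 * 2.4191e+11 = 55662.6806 W

55662.6806 W


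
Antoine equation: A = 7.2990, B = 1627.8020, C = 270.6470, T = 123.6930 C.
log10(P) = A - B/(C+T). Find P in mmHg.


C+T = 394.3400
B/(C+T) = 4.1279
log10(P) = 7.2990 - 4.1279 = 3.1711
P = 10^3.1711 = 1482.8083 mmHg

1482.8083 mmHg


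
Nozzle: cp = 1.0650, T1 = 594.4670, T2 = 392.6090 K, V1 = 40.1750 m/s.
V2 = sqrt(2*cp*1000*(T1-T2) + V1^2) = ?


dT = 201.8580 K
2*cp*1000*dT = 429957.5400
V1^2 = 1614.0306
V2 = sqrt(431571.5706) = 656.9411 m/s

656.9411 m/s


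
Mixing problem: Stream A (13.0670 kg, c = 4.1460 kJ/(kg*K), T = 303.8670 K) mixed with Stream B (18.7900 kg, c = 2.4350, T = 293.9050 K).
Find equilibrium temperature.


num = 29909.4589
den = 99.9294
Tf = 299.3058 K

299.3058 K


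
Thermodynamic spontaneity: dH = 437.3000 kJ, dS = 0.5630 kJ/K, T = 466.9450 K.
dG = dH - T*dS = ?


T*dS = 466.9450 * 0.5630 = 262.8900 kJ
dG = 437.3000 - 262.8900 = 174.4100 kJ (non-spontaneous)

dG = 174.4100 kJ, non-spontaneous


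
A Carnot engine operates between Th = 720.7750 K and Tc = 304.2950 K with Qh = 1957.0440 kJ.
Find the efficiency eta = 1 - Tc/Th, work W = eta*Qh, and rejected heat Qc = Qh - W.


eta = 1 - 304.2950/720.7750 = 0.5778
W = 0.5778 * 1957.0440 = 1130.8240 kJ
Qc = 1957.0440 - 1130.8240 = 826.2200 kJ

eta = 57.7822%, W = 1130.8240 kJ, Qc = 826.2200 kJ


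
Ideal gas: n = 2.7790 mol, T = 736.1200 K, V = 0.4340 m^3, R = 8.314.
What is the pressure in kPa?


P = nRT/V = 2.7790 * 8.314 * 736.1200 / 0.4340
= 17007.7626 / 0.4340 = 39188.3930 Pa = 39.1884 kPa

39.1884 kPa


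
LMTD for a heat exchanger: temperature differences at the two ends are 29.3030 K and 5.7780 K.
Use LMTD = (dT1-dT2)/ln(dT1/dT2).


dT1/dT2 = 5.0715
ln(dT1/dT2) = 1.6236
LMTD = 23.5250 / 1.6236 = 14.4891 K

14.4891 K


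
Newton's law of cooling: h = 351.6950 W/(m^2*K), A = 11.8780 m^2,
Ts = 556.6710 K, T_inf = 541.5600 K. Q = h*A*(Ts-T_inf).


dT = 15.1110 K
Q = 351.6950 * 11.8780 * 15.1110 = 63125.1932 W

63125.1932 W


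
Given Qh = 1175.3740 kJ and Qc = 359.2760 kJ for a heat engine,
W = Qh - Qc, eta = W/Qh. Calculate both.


W = 1175.3740 - 359.2760 = 816.0980 kJ
eta = 816.0980 / 1175.3740 = 0.6943 = 69.4330%

W = 816.0980 kJ, eta = 69.4330%


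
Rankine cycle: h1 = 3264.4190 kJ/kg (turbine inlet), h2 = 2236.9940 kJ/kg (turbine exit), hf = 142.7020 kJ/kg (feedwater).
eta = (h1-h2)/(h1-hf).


W = 1027.4250 kJ/kg
Q_in = 3121.7170 kJ/kg
eta = 0.3291 = 32.9122%

eta = 32.9122%


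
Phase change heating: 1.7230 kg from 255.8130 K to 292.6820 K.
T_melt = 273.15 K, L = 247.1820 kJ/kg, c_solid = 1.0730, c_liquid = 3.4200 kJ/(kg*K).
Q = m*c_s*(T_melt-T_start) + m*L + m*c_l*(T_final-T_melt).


Q1 (sensible, solid) = 1.7230 * 1.0730 * 17.3370 = 32.0523 kJ
Q2 (latent) = 1.7230 * 247.1820 = 425.8946 kJ
Q3 (sensible, liquid) = 1.7230 * 3.4200 * 19.5320 = 115.0954 kJ
Q_total = 573.0423 kJ

573.0423 kJ


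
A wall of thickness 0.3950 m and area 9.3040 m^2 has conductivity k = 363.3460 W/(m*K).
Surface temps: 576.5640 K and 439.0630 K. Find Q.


dT = 137.5010 K
Q = 363.3460 * 9.3040 * 137.5010 / 0.3950 = 1176789.6668 W

1176789.6668 W


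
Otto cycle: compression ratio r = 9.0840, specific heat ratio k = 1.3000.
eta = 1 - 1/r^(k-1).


r^(k-1) = 1.9386
eta = 1 - 1/1.9386 = 0.4842 = 48.4158%

48.4158%


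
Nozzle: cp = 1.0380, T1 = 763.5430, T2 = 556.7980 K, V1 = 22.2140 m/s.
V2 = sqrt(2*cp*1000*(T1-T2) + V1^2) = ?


dT = 206.7450 K
2*cp*1000*dT = 429202.6200
V1^2 = 493.4618
V2 = sqrt(429696.0818) = 655.5121 m/s

655.5121 m/s


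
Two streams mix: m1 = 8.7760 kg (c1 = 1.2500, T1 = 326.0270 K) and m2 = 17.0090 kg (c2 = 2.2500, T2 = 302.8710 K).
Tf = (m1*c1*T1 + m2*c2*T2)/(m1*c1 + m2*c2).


num = 15167.4651
den = 49.2403
Tf = 308.0298 K

308.0298 K


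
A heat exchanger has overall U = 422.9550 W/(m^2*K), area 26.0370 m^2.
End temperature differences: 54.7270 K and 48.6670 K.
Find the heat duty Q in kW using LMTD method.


LMTD = 51.6377 K
Q = 422.9550 * 26.0370 * 51.6377 = 568659.6417 W = 568.6596 kW

568.6596 kW


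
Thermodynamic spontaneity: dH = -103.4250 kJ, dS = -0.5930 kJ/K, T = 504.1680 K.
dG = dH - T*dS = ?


T*dS = 504.1680 * -0.5930 = -298.9716 kJ
dG = -103.4250 + 298.9716 = 195.5466 kJ (non-spontaneous)

dG = 195.5466 kJ, non-spontaneous


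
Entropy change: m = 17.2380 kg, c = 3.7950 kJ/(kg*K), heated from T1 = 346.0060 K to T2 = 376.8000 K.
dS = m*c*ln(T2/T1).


T2/T1 = 1.0890
ln(T2/T1) = 0.0853
dS = 17.2380 * 3.7950 * 0.0853 = 5.5775 kJ/K

5.5775 kJ/K


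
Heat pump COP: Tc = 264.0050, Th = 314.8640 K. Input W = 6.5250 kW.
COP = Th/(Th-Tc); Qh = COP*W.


COP = 314.8640 / 50.8590 = 6.1909
Qh = 6.1909 * 6.5250 = 40.3958 kW

COP = 6.1909, Qh = 40.3958 kW


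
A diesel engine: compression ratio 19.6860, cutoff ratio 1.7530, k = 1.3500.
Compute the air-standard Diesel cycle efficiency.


r^(k-1) = 2.8376
rc^k = 2.1336
eta = 0.6070 = 60.7028%

60.7028%


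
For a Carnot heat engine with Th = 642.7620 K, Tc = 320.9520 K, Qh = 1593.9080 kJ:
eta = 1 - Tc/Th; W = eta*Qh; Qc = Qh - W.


eta = 1 - 320.9520/642.7620 = 0.5007
W = 0.5007 * 1593.9080 = 798.0178 kJ
Qc = 1593.9080 - 798.0178 = 795.8902 kJ

eta = 50.0667%, W = 798.0178 kJ, Qc = 795.8902 kJ


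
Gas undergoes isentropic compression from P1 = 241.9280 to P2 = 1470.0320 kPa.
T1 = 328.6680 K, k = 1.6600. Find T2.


(k-1)/k = 0.3976
(P2/P1)^exp = 2.0491
T2 = 328.6680 * 2.0491 = 673.4811 K

673.4811 K


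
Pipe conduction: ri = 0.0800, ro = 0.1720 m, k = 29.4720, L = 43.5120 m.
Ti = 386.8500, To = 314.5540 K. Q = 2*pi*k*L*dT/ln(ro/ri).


dT = 72.2960 K
ln(ro/ri) = 0.7655
Q = 2*pi*29.4720*43.5120*72.2960 / 0.7655 = 761002.0761 W

761002.0761 W


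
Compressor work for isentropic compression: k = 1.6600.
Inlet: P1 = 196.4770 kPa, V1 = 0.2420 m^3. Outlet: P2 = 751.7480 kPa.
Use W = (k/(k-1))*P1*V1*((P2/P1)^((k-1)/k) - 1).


(k-1)/k = 0.3976
(P2/P1)^exp = 1.7049
W = 2.5152 * 196.4770 * 0.2420 * (1.7049 - 1) = 84.2988 kJ

84.2988 kJ


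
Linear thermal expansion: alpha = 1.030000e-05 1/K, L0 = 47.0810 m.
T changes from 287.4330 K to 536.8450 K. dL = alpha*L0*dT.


dT = 249.4120 K
dL = 1.030000e-05 * 47.0810 * 249.4120 = 0.120948 m
L_final = 47.201948 m

dL = 0.120948 m


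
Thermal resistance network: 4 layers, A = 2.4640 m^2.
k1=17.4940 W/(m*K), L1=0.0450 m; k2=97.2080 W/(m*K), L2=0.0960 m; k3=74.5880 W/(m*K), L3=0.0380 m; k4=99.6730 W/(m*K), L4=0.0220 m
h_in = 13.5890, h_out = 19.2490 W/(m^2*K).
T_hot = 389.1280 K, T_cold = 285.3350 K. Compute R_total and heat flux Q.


R_conv_in = 1/(13.5890*2.4640) = 0.0299
R_1 = 0.0450/(17.4940*2.4640) = 0.0010
R_2 = 0.0960/(97.2080*2.4640) = 0.0004
R_3 = 0.0380/(74.5880*2.4640) = 0.0002
R_4 = 0.0220/(99.6730*2.4640) = 8.9579e-05
R_conv_out = 1/(19.2490*2.4640) = 0.0211
R_total = 0.0527 K/W
Q = 103.7930 / 0.0527 = 1969.8563 W

R_total = 0.0527 K/W, Q = 1969.8563 W


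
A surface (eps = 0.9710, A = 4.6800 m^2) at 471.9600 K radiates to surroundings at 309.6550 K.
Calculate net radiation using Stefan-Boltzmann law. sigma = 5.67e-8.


T^4 = 4.9616e+10
Tsurr^4 = 9.1942e+09
Q = 0.9710 * 5.67e-8 * 4.6800 * 4.0422e+10 = 10415.0880 W

10415.0880 W


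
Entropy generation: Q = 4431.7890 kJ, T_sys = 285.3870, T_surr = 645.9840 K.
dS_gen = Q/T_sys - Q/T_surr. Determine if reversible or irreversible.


dS_sys = 4431.7890/285.3870 = 15.5291 kJ/K
dS_surr = -4431.7890/645.9840 = -6.8605 kJ/K
dS_gen = 15.5291 - 6.8605 = 8.6685 kJ/K (irreversible)

dS_gen = 8.6685 kJ/K, irreversible


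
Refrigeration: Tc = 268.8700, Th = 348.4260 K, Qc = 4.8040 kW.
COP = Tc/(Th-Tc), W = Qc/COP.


COP = 268.8700 / 79.5560 = 3.3796
W = 4.8040 / 3.3796 = 1.4215 kW

COP = 3.3796, W = 1.4215 kW


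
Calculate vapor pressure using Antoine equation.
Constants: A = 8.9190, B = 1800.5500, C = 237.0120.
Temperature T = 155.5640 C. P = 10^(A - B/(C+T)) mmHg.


C+T = 392.5760
B/(C+T) = 4.5865
log10(P) = 8.9190 - 4.5865 = 4.3325
P = 10^4.3325 = 21503.0246 mmHg

21503.0246 mmHg


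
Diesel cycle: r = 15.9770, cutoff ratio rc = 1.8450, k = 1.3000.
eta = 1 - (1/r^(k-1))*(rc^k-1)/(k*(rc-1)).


r^(k-1) = 2.2964
rc^k = 2.2172
eta = 0.5175 = 51.7502%

51.7502%


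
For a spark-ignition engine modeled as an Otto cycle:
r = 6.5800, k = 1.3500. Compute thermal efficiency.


r^(k-1) = 1.9337
eta = 1 - 1/1.9337 = 0.4828 = 48.2845%

48.2845%


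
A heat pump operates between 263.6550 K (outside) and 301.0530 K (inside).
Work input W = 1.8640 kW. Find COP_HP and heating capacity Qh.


COP = 301.0530 / 37.3980 = 8.0500
Qh = 8.0500 * 1.8640 = 15.0052 kW

COP = 8.0500, Qh = 15.0052 kW


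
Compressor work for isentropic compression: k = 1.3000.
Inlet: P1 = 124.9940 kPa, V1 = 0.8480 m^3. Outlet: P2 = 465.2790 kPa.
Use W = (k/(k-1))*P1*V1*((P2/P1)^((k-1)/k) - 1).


(k-1)/k = 0.2308
(P2/P1)^exp = 1.3543
W = 4.3333 * 124.9940 * 0.8480 * (1.3543 - 1) = 162.7538 kJ

162.7538 kJ
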